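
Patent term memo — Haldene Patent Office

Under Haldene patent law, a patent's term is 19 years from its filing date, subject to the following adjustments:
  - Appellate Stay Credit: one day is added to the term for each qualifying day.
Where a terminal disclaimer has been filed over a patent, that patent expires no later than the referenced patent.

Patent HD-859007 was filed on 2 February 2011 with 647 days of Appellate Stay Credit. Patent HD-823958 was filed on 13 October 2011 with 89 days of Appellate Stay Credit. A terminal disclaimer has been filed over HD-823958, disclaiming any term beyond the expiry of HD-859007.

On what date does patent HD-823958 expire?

Natural term of HD-823958:
  Base: filing + 19 years → 13 October 2030.
  Appellate Stay Credit: +89 days → 10 January 2031.
Expiry of referenced patent HD-859007:
  Base: filing + 19 years → 2 February 2030.
  Appellate Stay Credit: +647 days → 11 November 2031.
Terminal disclaimer: HD-823958 expires on the earlier of 10 January 2031 and 11 November 2031.

January 10, 2031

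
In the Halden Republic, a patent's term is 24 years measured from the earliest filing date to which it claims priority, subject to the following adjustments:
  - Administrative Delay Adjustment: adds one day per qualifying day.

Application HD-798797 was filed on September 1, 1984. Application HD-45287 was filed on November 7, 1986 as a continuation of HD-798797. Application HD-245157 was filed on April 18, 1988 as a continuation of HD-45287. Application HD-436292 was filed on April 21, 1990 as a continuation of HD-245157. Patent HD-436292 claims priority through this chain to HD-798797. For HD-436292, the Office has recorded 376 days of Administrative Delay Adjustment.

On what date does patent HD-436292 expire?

Earliest priority filing: 1 September 1984.
Base term: 1 September 1984 + 24 years → 1 September 2008.
Administrative Delay Adjustment: +376 days → 12 September 2009.

September 12, 2009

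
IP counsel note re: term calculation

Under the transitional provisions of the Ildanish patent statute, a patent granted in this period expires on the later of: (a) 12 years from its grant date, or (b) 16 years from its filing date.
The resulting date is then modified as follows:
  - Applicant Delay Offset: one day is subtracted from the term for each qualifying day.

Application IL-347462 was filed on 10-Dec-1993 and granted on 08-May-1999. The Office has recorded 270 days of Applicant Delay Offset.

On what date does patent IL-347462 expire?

(a) grant + 12 years → 8 May 2011.
(b) filing + 16 years → 10 December 2009.
Later of the two: 8 May 2011.
Applicant Delay Offset: −270 days → 11 August 2010.

2010-08-11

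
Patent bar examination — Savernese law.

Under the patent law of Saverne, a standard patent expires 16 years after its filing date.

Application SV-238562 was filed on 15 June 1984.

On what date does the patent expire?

2000-06-15

Filing date + 16 years → 15 June 2000.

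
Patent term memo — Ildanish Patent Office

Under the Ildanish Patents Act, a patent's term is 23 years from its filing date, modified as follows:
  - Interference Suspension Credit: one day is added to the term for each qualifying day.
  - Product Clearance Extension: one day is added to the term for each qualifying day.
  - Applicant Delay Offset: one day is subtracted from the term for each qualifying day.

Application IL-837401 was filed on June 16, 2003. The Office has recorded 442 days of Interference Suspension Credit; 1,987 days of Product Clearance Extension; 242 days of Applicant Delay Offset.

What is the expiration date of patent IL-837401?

June 11, 2032

Base term: filing date + 23 years → 16 June 2026.
Interference Suspension Credit: +442 days → 1 September 2027.
Product Clearance Extension: +1987 days → 8 February 2033.
Applicant Delay Offset: −242 days → 11 June 2032.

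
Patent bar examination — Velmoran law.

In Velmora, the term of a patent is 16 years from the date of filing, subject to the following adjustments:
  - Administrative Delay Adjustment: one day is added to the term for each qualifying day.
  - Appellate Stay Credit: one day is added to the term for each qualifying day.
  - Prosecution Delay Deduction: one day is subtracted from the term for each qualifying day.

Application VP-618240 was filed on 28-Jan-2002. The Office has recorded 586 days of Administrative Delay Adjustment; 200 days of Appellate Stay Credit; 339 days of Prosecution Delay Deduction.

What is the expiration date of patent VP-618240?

Base term: filing date + 16 years → 28 January 2018.
Administrative Delay Adjustment: +586 days → 6 September 2019.
Appellate Stay Credit: +200 days → 24 March 2020.
Prosecution Delay Deduction: −339 days → 20 April 2019.

April 20, 2019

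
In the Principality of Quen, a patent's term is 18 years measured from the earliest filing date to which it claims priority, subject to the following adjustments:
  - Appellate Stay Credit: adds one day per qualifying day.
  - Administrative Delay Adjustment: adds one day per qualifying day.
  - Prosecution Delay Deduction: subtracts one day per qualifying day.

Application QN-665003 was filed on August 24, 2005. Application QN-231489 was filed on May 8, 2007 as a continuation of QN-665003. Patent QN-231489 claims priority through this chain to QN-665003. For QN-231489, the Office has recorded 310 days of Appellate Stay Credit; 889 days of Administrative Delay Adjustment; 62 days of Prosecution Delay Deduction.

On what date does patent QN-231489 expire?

October 4, 2026

Earliest priority filing: 24 August 2005.
Base term: 24 August 2005 + 18 years → 24 August 2023.
Appellate Stay Credit: +310 days → 29 June 2024.
Administrative Delay Adjustment: +889 days → 5 December 2026.
Prosecution Delay Deduction: −62 days → 4 October 2026.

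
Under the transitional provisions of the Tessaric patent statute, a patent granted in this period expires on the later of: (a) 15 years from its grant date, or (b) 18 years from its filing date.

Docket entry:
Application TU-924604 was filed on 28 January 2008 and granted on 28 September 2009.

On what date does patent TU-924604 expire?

(a) grant + 15 years → 28 September 2024.
(b) filing + 18 years → 28 January 2026.
Later of the two: 28 January 2026.

2026-01-28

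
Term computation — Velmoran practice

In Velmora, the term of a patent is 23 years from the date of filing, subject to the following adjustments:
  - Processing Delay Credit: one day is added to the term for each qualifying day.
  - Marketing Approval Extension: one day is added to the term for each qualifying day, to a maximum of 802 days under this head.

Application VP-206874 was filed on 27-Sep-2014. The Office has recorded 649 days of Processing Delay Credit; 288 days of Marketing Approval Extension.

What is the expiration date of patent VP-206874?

April 21, 2040

Base term: filing date + 23 years → 27 September 2037.
Processing Delay Credit: +649 days → 8 July 2039.
Marketing Approval Extension: 288 days (within the 802-day cap) → +288 days → 21 April 2040.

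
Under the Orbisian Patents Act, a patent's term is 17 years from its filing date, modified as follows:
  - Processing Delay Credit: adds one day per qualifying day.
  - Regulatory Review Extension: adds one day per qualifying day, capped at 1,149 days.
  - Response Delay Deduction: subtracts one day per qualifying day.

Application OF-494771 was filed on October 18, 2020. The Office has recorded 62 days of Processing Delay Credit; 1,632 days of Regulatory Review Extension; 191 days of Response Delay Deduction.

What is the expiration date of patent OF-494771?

Base term: filing date + 17 years → 18 October 2037.
Processing Delay Credit: +62 days → 19 December 2037.
Regulatory Review Extension: 1632 days claimed exceeds the 1149-day cap, so +1149 days → 10 February 2041.
Response Delay Deduction: −191 days → 3 August 2040.

August 3, 2040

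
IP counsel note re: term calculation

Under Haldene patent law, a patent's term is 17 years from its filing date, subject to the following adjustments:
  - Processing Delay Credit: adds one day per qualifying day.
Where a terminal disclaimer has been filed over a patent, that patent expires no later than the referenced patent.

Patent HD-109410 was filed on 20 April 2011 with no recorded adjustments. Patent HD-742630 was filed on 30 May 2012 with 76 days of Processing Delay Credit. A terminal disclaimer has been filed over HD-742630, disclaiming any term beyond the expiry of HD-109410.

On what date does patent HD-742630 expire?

April 20, 2028

Natural term of HD-742630:
  Base: filing + 17 years → 30 May 2029.
  Processing Delay Credit: +76 days → 14 August 2029.
Expiry of referenced patent HD-109410:
  Base: filing + 17 years → 20 April 2028.
Terminal disclaimer: HD-742630 expires on the earlier of 14 August 2029 and 20 April 2028.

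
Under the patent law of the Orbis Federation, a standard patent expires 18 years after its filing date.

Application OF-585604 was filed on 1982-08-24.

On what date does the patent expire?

August 24, 2000

Filing date + 18 years → 24 August 2000.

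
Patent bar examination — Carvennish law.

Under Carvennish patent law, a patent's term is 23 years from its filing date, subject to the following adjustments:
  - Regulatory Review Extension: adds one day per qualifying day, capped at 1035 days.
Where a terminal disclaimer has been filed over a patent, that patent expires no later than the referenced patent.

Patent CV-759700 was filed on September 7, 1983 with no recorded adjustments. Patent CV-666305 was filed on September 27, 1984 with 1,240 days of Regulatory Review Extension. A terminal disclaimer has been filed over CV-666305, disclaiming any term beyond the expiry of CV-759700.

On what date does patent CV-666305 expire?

2006-09-07

Natural term of CV-666305:
  Base: filing + 23 years → 27 September 2007.
  Regulatory Review Extension: 1240 days claimed exceeds the 1035-day cap, so +1035 days → 28 July 2010.
Expiry of referenced patent CV-759700:
  Base: filing + 23 years → 7 September 2006.
Terminal disclaimer: CV-666305 expires on the earlier of 28 July 2010 and 7 September 2006.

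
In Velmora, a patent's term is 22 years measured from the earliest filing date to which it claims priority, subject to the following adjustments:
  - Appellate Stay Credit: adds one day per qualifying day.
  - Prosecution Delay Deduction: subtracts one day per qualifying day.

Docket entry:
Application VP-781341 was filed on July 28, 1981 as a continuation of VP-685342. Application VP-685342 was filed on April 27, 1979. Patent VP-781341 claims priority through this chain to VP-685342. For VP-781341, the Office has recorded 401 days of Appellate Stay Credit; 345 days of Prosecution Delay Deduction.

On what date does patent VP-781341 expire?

2001-06-22

Earliest priority filing: 27 April 1979.
Base term: 27 April 1979 + 22 years → 27 April 2001.
Appellate Stay Credit: +401 days → 2 June 2002.
Prosecution Delay Deduction: −345 days → 22 June 2001.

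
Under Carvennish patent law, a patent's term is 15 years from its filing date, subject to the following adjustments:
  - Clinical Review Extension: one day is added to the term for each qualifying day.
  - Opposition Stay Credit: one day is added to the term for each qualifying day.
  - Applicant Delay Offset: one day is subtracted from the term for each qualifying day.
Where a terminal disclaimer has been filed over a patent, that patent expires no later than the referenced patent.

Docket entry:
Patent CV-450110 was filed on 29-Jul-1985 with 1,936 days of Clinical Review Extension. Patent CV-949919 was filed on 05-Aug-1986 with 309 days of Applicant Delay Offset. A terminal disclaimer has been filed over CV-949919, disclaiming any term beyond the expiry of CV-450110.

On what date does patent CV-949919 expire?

September 30, 2000

Natural term of CV-949919:
  Base: filing + 15 years → 5 August 2001.
  Applicant Delay Offset: −309 days → 30 September 2000.
Expiry of referenced patent CV-450110:
  Base: filing + 15 years → 29 July 2000.
  Clinical Review Extension: +1936 days → 16 November 2005.
Terminal disclaimer: CV-949919 expires on the earlier of 30 September 2000 and 16 November 2005.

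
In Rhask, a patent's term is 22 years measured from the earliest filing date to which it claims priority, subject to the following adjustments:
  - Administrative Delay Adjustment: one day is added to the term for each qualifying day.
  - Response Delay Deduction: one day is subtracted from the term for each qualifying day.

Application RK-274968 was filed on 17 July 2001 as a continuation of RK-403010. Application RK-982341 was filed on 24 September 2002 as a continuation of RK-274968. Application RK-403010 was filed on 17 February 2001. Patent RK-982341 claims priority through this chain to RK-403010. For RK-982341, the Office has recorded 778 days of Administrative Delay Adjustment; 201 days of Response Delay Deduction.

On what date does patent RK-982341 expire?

Earliest priority filing: 17 February 2001.
Base term: 17 February 2001 + 22 years → 17 February 2023.
Administrative Delay Adjustment: +778 days → 5 April 2025.
Response Delay Deduction: −201 days → 16 September 2024.

September 16, 2024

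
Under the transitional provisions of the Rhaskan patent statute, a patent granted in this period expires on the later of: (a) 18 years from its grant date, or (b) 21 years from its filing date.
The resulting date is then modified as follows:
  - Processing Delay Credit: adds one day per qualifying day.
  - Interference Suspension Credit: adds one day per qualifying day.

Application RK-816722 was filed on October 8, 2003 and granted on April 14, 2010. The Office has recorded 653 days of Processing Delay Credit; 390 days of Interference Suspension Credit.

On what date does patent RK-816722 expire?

2031-02-21

(a) grant + 18 years → 14 April 2028.
(b) filing + 21 years → 8 October 2024.
Later of the two: 14 April 2028.
Processing Delay Credit: +653 days → 27 January 2030.
Interference Suspension Credit: +390 days → 21 February 2031.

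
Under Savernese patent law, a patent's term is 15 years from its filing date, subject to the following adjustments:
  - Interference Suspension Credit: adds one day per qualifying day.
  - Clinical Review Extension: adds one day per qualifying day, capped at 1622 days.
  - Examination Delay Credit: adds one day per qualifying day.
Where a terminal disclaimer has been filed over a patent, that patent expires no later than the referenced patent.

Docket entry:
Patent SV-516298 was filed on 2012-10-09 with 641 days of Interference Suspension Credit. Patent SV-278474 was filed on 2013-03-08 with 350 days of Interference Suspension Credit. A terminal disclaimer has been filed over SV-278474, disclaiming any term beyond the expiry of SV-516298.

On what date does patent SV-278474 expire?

Natural term of SV-278474:
  Base: filing + 15 years → 8 March 2028.
  Interference Suspension Credit: +350 days → 21 February 2029.
Expiry of referenced patent SV-516298:
  Base: filing + 15 years → 9 October 2027.
  Interference Suspension Credit: +641 days → 11 July 2029.
Terminal disclaimer: SV-278474 expires on the earlier of 21 February 2029 and 11 July 2029.

February 21, 2029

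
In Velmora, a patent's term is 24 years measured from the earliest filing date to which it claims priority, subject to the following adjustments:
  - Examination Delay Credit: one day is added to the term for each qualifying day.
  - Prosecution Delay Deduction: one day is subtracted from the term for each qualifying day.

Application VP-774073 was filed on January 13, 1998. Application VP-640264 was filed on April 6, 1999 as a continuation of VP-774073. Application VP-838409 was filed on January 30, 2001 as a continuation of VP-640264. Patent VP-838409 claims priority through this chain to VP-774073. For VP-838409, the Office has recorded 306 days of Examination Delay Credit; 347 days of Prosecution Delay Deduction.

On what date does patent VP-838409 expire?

Earliest priority filing: 13 January 1998.
Base term: 13 January 1998 + 24 years → 13 January 2022.
Examination Delay Credit: +306 days → 15 November 2022.
Prosecution Delay Deduction: −347 days → 3 December 2021.

December 3, 2021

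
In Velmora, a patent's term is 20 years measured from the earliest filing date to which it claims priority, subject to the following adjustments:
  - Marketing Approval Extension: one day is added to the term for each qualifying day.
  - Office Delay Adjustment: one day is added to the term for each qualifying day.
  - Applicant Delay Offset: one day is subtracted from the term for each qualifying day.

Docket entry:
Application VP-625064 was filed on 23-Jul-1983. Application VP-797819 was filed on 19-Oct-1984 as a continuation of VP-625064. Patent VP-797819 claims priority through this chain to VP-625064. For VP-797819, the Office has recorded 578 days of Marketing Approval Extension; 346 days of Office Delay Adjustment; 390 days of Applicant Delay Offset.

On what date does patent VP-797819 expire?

January 7, 2005

Earliest priority filing: 23 July 1983.
Base term: 23 July 1983 + 20 years → 23 July 2003.
Marketing Approval Extension: +578 days → 20 February 2005.
Office Delay Adjustment: +346 days → 1 February 2006.
Applicant Delay Offset: −390 days → 7 January 2005.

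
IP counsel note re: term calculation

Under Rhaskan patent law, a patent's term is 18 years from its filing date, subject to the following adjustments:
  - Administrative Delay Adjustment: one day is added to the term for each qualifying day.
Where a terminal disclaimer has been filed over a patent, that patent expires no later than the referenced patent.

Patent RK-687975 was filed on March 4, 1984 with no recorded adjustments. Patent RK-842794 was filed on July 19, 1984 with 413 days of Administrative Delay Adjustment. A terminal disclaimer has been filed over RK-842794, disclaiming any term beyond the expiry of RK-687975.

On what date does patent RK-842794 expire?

2002-03-04

Natural term of RK-842794:
  Base: filing + 18 years → 19 July 2002.
  Administrative Delay Adjustment: +413 days → 5 September 2003.
Expiry of referenced patent RK-687975:
  Base: filing + 18 years → 4 March 2002.
Terminal disclaimer: RK-842794 expires on the earlier of 5 September 2003 and 4 March 2002.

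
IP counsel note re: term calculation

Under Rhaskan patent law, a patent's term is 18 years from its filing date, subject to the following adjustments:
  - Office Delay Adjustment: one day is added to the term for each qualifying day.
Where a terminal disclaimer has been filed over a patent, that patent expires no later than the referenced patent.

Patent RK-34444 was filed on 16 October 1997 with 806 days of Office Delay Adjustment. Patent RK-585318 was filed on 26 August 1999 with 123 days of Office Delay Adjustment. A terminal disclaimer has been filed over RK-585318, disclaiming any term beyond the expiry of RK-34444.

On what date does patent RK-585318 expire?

December 27, 2017

Natural term of RK-585318:
  Base: filing + 18 years → 26 August 2017.
  Office Delay Adjustment: +123 days → 27 December 2017.
Expiry of referenced patent RK-34444:
  Base: filing + 18 years → 16 October 2015.
  Office Delay Adjustment: +806 days → 30 December 2017.
Terminal disclaimer: RK-585318 expires on the earlier of 27 December 2017 and 30 December 2017.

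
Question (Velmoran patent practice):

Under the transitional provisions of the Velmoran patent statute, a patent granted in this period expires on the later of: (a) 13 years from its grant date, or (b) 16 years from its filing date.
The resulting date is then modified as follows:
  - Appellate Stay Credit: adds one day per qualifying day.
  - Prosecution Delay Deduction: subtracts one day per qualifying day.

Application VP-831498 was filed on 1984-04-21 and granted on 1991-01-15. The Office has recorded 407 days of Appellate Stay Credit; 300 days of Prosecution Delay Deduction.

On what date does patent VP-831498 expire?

(a) grant + 13 years → 15 January 2004.
(b) filing + 16 years → 21 April 2000.
Later of the two: 15 January 2004.
Appellate Stay Credit: +407 days → 25 February 2005.
Prosecution Delay Deduction: −300 days → 1 May 2004.

2004-05-01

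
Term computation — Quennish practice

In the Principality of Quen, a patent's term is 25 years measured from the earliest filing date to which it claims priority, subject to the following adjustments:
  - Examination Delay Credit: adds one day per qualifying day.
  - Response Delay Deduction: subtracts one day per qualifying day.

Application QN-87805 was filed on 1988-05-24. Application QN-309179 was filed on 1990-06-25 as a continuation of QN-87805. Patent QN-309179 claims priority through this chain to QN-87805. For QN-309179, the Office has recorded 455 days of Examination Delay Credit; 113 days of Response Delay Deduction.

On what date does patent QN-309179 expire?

Earliest priority filing: 24 May 1988.
Base term: 24 May 1988 + 25 years → 24 May 2013.
Examination Delay Credit: +455 days → 22 August 2014.
Response Delay Deduction: −113 days → 1 May 2014.

2014-05-01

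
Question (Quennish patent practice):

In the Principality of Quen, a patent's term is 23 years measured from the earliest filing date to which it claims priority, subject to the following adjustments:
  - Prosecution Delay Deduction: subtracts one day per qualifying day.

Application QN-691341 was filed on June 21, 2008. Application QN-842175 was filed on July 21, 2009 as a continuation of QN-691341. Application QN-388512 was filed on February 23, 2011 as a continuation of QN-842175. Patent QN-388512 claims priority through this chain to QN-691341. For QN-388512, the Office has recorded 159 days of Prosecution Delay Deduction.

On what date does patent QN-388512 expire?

January 13, 2031

Earliest priority filing: 21 June 2008.
Base term: 21 June 2008 + 23 years → 21 June 2031.
Prosecution Delay Deduction: −159 days → 13 January 2031.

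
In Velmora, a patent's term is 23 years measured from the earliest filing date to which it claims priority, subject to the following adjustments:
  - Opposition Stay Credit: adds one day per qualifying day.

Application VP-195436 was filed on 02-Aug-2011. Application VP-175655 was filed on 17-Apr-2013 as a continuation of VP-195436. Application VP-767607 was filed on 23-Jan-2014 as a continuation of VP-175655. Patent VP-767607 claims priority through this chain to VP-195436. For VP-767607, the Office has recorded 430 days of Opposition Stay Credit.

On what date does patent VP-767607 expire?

Earliest priority filing: 2 August 2011.
Base term: 2 August 2011 + 23 years → 2 August 2034.
Opposition Stay Credit: +430 days → 6 October 2035.

October 6, 2035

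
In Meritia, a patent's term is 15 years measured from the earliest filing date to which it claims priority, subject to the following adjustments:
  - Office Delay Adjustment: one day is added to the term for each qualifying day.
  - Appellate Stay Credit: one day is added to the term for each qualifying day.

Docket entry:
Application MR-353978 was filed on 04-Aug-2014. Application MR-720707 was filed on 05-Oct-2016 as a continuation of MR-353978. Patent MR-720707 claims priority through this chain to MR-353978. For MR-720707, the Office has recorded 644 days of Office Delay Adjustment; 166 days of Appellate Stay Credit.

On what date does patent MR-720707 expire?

October 23, 2031

Earliest priority filing: 4 August 2014.
Base term: 4 August 2014 + 15 years → 4 August 2029.
Office Delay Adjustment: +644 days → 10 May 2031.
Appellate Stay Credit: +166 days → 23 October 2031.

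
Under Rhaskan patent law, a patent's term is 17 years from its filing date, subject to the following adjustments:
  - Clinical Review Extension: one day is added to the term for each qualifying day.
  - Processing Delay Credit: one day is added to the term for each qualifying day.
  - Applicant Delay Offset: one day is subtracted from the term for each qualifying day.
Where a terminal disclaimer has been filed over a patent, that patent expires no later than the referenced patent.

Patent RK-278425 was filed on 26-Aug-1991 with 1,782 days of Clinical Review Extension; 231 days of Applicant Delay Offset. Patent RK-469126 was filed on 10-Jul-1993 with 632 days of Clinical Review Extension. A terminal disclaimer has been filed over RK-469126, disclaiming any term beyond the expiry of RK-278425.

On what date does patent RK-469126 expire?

April 2, 2012

Natural term of RK-469126:
  Base: filing + 17 years → 10 July 2010.
  Clinical Review Extension: +632 days → 2 April 2012.
Expiry of referenced patent RK-278425:
  Base: filing + 17 years → 26 August 2008.
  Clinical Review Extension: +1782 days → 13 July 2013.
  Applicant Delay Offset: −231 days → 24 November 2012.
Terminal disclaimer: RK-469126 expires on the earlier of 2 April 2012 and 24 November 2012.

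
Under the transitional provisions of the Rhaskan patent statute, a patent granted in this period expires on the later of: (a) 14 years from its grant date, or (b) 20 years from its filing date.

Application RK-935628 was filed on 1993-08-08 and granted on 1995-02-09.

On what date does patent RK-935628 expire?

August 8, 2013

(a) grant + 14 years → 9 February 2009.
(b) filing + 20 years → 8 August 2013.
Later of the two: 8 August 2013.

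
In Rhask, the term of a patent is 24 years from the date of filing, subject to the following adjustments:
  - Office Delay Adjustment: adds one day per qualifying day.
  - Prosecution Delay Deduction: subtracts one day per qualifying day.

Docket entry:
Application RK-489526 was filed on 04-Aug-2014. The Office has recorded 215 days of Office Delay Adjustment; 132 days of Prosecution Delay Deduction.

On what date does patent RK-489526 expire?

Base term: filing date + 24 years → 4 August 2038.
Office Delay Adjustment: +215 days → 7 March 2039.
Prosecution Delay Deduction: −132 days → 26 October 2038.

October 26, 2038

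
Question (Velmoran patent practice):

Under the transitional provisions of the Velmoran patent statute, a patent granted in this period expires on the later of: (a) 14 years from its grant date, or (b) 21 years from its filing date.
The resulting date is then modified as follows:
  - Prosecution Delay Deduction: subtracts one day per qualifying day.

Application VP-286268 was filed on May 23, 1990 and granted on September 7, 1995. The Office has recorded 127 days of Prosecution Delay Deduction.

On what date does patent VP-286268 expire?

(a) grant + 14 years → 7 September 2009.
(b) filing + 21 years → 23 May 2011.
Later of the two: 23 May 2011.
Prosecution Delay Deduction: −127 days → 16 January 2011.

2011-01-16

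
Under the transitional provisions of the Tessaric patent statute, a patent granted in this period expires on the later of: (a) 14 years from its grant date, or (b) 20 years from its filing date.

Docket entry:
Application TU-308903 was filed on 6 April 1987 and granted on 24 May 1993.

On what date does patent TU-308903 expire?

May 24, 2007

(a) grant + 14 years → 24 May 2007.
(b) filing + 20 years → 6 April 2007.
Later of the two: 24 May 2007.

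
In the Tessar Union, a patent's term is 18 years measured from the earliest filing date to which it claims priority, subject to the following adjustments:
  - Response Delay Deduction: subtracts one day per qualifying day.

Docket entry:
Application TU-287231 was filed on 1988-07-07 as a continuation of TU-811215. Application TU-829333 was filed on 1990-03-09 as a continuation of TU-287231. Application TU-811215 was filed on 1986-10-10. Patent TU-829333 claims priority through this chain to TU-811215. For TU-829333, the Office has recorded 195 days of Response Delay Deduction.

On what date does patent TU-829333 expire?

2004-03-29

Earliest priority filing: 10 October 1986.
Base term: 10 October 1986 + 18 years → 10 October 2004.
Response Delay Deduction: −195 days → 29 March 2004.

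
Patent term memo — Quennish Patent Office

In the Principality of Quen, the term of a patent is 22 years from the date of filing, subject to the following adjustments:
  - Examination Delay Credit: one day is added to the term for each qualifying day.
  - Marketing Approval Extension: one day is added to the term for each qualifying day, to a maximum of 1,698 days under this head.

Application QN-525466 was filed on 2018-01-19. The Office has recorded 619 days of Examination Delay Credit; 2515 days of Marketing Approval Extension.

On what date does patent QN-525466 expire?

Base term: filing date + 22 years → 19 January 2040.
Examination Delay Credit: +619 days → 29 September 2041.
Marketing Approval Extension: 2515 days claimed exceeds the 1698-day cap, so +1698 days → 24 May 2046.

2046-05-24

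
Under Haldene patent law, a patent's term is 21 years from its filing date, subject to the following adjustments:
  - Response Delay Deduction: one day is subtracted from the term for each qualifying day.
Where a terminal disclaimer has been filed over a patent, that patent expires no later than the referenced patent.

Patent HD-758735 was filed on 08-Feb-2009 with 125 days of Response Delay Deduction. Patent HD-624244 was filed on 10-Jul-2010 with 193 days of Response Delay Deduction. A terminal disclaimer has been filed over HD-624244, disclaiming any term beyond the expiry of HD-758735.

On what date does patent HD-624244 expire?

2029-10-06

Natural term of HD-624244:
  Base: filing + 21 years → 10 July 2031.
  Response Delay Deduction: −193 days → 29 December 2030.
Expiry of referenced patent HD-758735:
  Base: filing + 21 years → 8 February 2030.
  Response Delay Deduction: −125 days → 6 October 2029.
Terminal disclaimer: HD-624244 expires on the earlier of 29 December 2030 and 6 October 2029.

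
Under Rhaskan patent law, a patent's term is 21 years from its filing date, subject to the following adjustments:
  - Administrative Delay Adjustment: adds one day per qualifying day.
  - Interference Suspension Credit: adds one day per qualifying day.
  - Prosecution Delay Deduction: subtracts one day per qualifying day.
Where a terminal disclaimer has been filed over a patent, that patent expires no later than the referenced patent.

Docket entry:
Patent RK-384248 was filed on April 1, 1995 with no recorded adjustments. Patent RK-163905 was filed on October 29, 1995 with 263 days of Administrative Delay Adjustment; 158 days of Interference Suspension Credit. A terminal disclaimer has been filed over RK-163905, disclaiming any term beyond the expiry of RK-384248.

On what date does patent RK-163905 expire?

Natural term of RK-163905:
  Base: filing + 21 years → 29 October 2016.
  Administrative Delay Adjustment: +263 days → 19 July 2017.
  Interference Suspension Credit: +158 days → 24 December 2017.
Expiry of referenced patent RK-384248:
  Base: filing + 21 years → 1 April 2016.
Terminal disclaimer: RK-163905 expires on the earlier of 24 December 2017 and 1 April 2016.

2016-04-01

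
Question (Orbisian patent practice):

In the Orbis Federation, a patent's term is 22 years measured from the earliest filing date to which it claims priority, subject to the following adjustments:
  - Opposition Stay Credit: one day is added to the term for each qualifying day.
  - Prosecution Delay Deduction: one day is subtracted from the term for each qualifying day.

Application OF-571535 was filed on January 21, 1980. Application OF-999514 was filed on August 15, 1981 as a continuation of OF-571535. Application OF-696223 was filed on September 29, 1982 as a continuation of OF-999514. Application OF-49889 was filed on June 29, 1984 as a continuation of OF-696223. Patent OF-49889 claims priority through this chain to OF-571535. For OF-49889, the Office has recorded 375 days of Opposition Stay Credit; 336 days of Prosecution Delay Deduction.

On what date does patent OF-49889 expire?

Earliest priority filing: 21 January 1980.
Base term: 21 January 1980 + 22 years → 21 January 2002.
Opposition Stay Credit: +375 days → 31 January 2003.
Prosecution Delay Deduction: −336 days → 1 March 2002.

March 1, 2002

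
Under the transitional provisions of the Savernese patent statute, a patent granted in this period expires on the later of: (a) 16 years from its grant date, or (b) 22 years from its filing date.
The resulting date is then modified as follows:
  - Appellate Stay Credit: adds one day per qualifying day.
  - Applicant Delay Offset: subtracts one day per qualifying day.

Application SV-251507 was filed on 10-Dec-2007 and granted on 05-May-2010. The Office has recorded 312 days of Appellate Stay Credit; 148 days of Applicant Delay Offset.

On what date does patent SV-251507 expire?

2030-05-23

(a) grant + 16 years → 5 May 2026.
(b) filing + 22 years → 10 December 2029.
Later of the two: 10 December 2029.
Appellate Stay Credit: +312 days → 18 October 2030.
Applicant Delay Offset: −148 days → 23 May 2030.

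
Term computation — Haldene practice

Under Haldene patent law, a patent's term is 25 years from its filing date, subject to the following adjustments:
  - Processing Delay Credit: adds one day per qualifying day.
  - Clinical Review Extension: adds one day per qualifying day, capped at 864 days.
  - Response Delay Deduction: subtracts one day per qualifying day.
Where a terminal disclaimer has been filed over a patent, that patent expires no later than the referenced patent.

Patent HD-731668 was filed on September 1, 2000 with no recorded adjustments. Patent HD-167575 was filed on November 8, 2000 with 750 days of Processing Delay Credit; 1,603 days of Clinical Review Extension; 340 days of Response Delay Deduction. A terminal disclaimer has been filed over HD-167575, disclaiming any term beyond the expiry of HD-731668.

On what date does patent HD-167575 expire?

Natural term of HD-167575:
  Base: filing + 25 years → 8 November 2025.
  Processing Delay Credit: +750 days → 28 November 2027.
  Clinical Review Extension: 1603 days claimed exceeds the 864-day cap, so +864 days → 10 April 2030.
  Response Delay Deduction: −340 days → 5 May 2029.
Expiry of referenced patent HD-731668:
  Base: filing + 25 years → 1 September 2025.
Terminal disclaimer: HD-167575 expires on the earlier of 5 May 2029 and 1 September 2025.

September 1, 2025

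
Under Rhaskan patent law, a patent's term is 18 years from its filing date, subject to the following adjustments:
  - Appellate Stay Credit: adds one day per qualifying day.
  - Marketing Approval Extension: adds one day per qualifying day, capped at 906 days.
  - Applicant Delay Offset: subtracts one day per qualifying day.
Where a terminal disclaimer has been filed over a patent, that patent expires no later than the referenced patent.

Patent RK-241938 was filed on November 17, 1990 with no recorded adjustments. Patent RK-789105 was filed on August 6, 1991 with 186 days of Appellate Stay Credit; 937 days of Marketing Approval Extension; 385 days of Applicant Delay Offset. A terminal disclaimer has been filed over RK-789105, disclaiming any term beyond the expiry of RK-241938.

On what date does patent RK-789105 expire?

November 17, 2008

Natural term of RK-789105:
  Base: filing + 18 years → 6 August 2009.
  Appellate Stay Credit: +186 days → 8 February 2010.
  Marketing Approval Extension: 937 days claimed exceeds the 906-day cap, so +906 days → 2 August 2012.
  Applicant Delay Offset: −385 days → 14 July 2011.
Expiry of referenced patent RK-241938:
  Base: filing + 18 years → 17 November 2008.
Terminal disclaimer: RK-789105 expires on the earlier of 14 July 2011 and 17 November 2008.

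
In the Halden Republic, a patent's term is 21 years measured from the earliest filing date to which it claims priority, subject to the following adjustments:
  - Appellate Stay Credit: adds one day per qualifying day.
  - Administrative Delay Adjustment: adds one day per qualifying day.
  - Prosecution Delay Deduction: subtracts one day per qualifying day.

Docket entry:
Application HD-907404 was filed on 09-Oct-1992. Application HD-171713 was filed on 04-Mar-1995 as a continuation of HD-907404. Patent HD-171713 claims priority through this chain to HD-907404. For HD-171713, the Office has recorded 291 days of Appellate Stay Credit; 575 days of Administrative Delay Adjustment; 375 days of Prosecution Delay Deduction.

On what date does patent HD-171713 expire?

2015-02-12

Earliest priority filing: 9 October 1992.
Base term: 9 October 1992 + 21 years → 9 October 2013.
Appellate Stay Credit: +291 days → 27 July 2014.
Administrative Delay Adjustment: +575 days → 22 February 2016.
Prosecution Delay Deduction: −375 days → 12 February 2015.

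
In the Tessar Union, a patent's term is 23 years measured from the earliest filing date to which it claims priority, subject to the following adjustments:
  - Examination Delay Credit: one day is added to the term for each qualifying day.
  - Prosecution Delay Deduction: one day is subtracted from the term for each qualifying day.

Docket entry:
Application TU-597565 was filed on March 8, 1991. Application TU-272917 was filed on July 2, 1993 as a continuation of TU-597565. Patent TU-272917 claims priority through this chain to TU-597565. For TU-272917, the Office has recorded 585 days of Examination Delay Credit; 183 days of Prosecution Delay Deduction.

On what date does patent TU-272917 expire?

April 14, 2015

Earliest priority filing: 8 March 1991.
Base term: 8 March 1991 + 23 years → 8 March 2014.
Examination Delay Credit: +585 days → 14 October 2015.
Prosecution Delay Deduction: −183 days → 14 April 2015.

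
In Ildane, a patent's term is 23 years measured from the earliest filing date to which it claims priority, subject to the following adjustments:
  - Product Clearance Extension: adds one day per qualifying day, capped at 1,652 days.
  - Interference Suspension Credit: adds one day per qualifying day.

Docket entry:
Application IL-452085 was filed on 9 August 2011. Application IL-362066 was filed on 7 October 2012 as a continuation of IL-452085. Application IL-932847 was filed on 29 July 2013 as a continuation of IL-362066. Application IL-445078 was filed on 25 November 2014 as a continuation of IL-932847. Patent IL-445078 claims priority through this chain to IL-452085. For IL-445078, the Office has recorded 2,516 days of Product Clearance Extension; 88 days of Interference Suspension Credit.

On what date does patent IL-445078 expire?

2039-05-15

Earliest priority filing: 9 August 2011.
Base term: 9 August 2011 + 23 years → 9 August 2034.
Product Clearance Extension: 2516 days claimed exceeds the 1652-day cap, so +1652 days → 16 February 2039.
Interference Suspension Credit: +88 days → 15 May 2039.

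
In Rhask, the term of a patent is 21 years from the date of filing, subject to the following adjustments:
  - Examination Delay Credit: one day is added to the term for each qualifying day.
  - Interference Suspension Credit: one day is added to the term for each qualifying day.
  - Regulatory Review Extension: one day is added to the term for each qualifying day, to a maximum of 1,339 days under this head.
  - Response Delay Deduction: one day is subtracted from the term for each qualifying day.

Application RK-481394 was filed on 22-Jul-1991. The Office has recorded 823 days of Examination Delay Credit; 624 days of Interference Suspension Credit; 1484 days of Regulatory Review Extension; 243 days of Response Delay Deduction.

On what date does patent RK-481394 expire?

2019-07-09

Base term: filing date + 21 years → 22 July 2012.
Examination Delay Credit: +823 days → 23 October 2014.
Interference Suspension Credit: +624 days → 8 July 2016.
Regulatory Review Extension: 1484 days claimed exceeds the 1339-day cap, so +1339 days → 8 March 2020.
Response Delay Deduction: −243 days → 9 July 2019.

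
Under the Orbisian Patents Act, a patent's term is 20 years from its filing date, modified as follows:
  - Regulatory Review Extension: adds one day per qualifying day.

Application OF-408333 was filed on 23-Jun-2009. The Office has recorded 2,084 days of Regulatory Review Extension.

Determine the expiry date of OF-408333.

2035-03-08

Base term: filing date + 20 years → 23 June 2029.
Regulatory Review Extension: +2084 days → 8 March 2035.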